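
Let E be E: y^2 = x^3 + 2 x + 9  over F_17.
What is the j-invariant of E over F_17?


Delta = -16(4 a^3 + 27 b^2) mod 17 = 9
-1728 * (4 a)^3 = -1728 * (4*2)^3 mod 17 = 12
j = 12 * 9^(-1) mod 17 = 7

j = 7 (mod 17)


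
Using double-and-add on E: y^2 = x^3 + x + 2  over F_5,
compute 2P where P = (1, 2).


k = 2 = 10_2 (binary, LSB first: 01)
Double-and-add from P = (1, 2):
  bit 0 = 0: acc unchanged = O
  bit 1 = 1: acc = O + (4, 0) = (4, 0)

2P = (4, 0)


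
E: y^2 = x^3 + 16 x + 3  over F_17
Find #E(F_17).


For each x in F_17, count y with y^2 = x^3 + 16 x + 3 mod 17:
  x = 2: RHS = 9, y in [3, 14]  -> 2 point(s)
  x = 5: RHS = 4, y in [2, 15]  -> 2 point(s)
  x = 6: RHS = 9, y in [3, 14]  -> 2 point(s)
  x = 7: RHS = 16, y in [4, 13]  -> 2 point(s)
  x = 9: RHS = 9, y in [3, 14]  -> 2 point(s)
  x = 12: RHS = 2, y in [6, 11]  -> 2 point(s)
  x = 14: RHS = 13, y in [8, 9]  -> 2 point(s)
Affine points: 14. Add the point at infinity: total = 15.

#E(F_17) = 15


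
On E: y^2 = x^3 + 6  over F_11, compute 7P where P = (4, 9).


k = 7 = 111_2 (binary, LSB first: 111)
Double-and-add from P = (4, 9):
  bit 0 = 1: acc = O + (4, 9) = (4, 9)
  bit 1 = 1: acc = (4, 9) + (4, 2) = O
  bit 2 = 1: acc = O + (4, 9) = (4, 9)

7P = (4, 9)


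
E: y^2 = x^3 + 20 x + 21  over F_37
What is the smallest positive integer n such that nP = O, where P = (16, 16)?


Compute successive multiples of P until we hit O:
  1P = (16, 16)
  2P = (35, 11)
  3P = (12, 18)
  4P = (0, 13)
  5P = (18, 16)
  6P = (3, 21)
  7P = (28, 0)
  8P = (3, 16)
  ... (continuing to 14P)
  14P = O

ord(P) = 14


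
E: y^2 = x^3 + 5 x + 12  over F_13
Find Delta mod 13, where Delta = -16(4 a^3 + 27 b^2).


4 a^3 + 27 b^2 = 4*5^3 + 27*12^2 = 500 + 3888 = 4388
Delta = -16 * (4388) = -70208
Delta mod 13 = 5

Delta = 5 (mod 13)


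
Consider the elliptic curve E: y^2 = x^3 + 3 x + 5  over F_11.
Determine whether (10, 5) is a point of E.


Check whether y^2 = x^3 + 3 x + 5 (mod 11) for (x, y) = (10, 5).
LHS: y^2 = 5^2 mod 11 = 3
RHS: x^3 + 3 x + 5 = 10^3 + 3*10 + 5 mod 11 = 1
LHS != RHS

No, not on the curve


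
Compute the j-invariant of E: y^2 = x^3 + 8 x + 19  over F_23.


Delta = -16(4 a^3 + 27 b^2) mod 23 = 18
-1728 * (4 a)^3 = -1728 * (4*8)^3 mod 23 = 21
j = 21 * 18^(-1) mod 23 = 5

j = 5 (mod 23)


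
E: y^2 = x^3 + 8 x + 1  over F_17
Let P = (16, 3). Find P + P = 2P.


Doubling: s = (3 x1^2 + a) / (2 y1)
s = (3*16^2 + 8) / (2*3) mod 17 = 16
x3 = s^2 - 2 x1 mod 17 = 16^2 - 2*16 = 3
y3 = s (x1 - x3) - y1 mod 17 = 16 * (16 - 3) - 3 = 1

2P = (3, 1)


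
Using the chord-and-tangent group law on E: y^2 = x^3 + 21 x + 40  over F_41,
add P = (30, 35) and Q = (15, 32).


P != Q, so use the chord formula.
s = (y2 - y1) / (x2 - x1) = (38) / (26) mod 41 = 33
x3 = s^2 - x1 - x2 mod 41 = 33^2 - 30 - 15 = 19
y3 = s (x1 - x3) - y1 mod 41 = 33 * (30 - 19) - 35 = 0

P + Q = (19, 0)


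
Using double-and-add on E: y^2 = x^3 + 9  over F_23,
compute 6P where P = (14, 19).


k = 6 = 110_2 (binary, LSB first: 011)
Double-and-add from P = (14, 19):
  bit 0 = 0: acc unchanged = O
  bit 1 = 1: acc = O + (21, 1) = (21, 1)
  bit 2 = 1: acc = (21, 1) + (17, 0) = (21, 22)

6P = (21, 22)


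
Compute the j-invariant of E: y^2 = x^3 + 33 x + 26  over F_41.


Delta = -16(4 a^3 + 27 b^2) mod 41 = 20
-1728 * (4 a)^3 = -1728 * (4*33)^3 mod 41 = 13
j = 13 * 20^(-1) mod 41 = 15

j = 15 (mod 41)


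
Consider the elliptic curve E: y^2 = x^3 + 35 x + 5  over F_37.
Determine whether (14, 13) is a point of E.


Check whether y^2 = x^3 + 35 x + 5 (mod 37) for (x, y) = (14, 13).
LHS: y^2 = 13^2 mod 37 = 21
RHS: x^3 + 35 x + 5 = 14^3 + 35*14 + 5 mod 37 = 20
LHS != RHS

No, not on the curve


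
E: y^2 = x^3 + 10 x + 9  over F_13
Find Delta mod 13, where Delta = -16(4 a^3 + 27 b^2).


4 a^3 + 27 b^2 = 4*10^3 + 27*9^2 = 4000 + 2187 = 6187
Delta = -16 * (6187) = -98992
Delta mod 13 = 3

Delta = 3 (mod 13)


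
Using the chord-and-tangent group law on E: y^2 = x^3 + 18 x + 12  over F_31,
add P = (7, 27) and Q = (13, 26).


P != Q, so use the chord formula.
s = (y2 - y1) / (x2 - x1) = (30) / (6) mod 31 = 5
x3 = s^2 - x1 - x2 mod 31 = 5^2 - 7 - 13 = 5
y3 = s (x1 - x3) - y1 mod 31 = 5 * (7 - 5) - 27 = 14

P + Q = (5, 14)


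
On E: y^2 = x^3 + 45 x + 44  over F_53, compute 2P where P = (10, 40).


Doubling: s = (3 x1^2 + a) / (2 y1)
s = (3*10^2 + 45) / (2*40) mod 53 = 1
x3 = s^2 - 2 x1 mod 53 = 1^2 - 2*10 = 34
y3 = s (x1 - x3) - y1 mod 53 = 1 * (10 - 34) - 40 = 42

2P = (34, 42)


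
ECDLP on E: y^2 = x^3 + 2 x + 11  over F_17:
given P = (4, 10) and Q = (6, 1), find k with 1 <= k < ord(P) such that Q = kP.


Enumerate multiples of P until we hit Q = (6, 1):
  1P = (4, 10)
  2P = (11, 15)
  3P = (15, 4)
  4P = (16, 12)
  5P = (6, 1)
Match found at i = 5.

k = 5


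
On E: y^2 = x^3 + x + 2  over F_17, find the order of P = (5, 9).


Compute successive multiples of P until we hit O:
  1P = (5, 9)
  2P = (3, 7)
  3P = (10, 3)
  4P = (15, 3)
  5P = (13, 6)
  6P = (1, 15)
  7P = (9, 14)
  8P = (12, 12)
  ... (continuing to 24P)
  24P = O

ord(P) = 24


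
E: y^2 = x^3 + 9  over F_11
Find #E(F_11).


For each x in F_11, count y with y^2 = x^3 + 0 x + 9 mod 11:
  x = 0: RHS = 9, y in [3, 8]  -> 2 point(s)
  x = 3: RHS = 3, y in [5, 6]  -> 2 point(s)
  x = 6: RHS = 5, y in [4, 7]  -> 2 point(s)
  x = 7: RHS = 0, y in [0]  -> 1 point(s)
  x = 8: RHS = 4, y in [2, 9]  -> 2 point(s)
  x = 9: RHS = 1, y in [1, 10]  -> 2 point(s)
Affine points: 11. Add the point at infinity: total = 12.

#E(F_11) = 12


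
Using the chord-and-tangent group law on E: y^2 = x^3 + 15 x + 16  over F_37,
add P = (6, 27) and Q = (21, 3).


P != Q, so use the chord formula.
s = (y2 - y1) / (x2 - x1) = (13) / (15) mod 37 = 28
x3 = s^2 - x1 - x2 mod 37 = 28^2 - 6 - 21 = 17
y3 = s (x1 - x3) - y1 mod 37 = 28 * (6 - 17) - 27 = 35

P + Q = (17, 35)


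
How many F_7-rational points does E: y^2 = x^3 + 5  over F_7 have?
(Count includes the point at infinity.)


For each x in F_7, count y with y^2 = x^3 + 0 x + 5 mod 7:
  x = 3: RHS = 4, y in [2, 5]  -> 2 point(s)
  x = 5: RHS = 4, y in [2, 5]  -> 2 point(s)
  x = 6: RHS = 4, y in [2, 5]  -> 2 point(s)
Affine points: 6. Add the point at infinity: total = 7.

#E(F_7) = 7


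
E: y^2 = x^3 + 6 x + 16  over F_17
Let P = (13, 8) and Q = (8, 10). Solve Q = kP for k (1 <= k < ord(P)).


Enumerate multiples of P until we hit Q = (8, 10):
  1P = (13, 8)
  2P = (0, 4)
  3P = (5, 1)
  4P = (8, 7)
  5P = (11, 6)
  6P = (11, 11)
  7P = (8, 10)
Match found at i = 7.

k = 7


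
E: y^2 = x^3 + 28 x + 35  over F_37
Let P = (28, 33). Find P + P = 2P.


Doubling: s = (3 x1^2 + a) / (2 y1)
s = (3*28^2 + 28) / (2*33) mod 37 = 17
x3 = s^2 - 2 x1 mod 37 = 17^2 - 2*28 = 11
y3 = s (x1 - x3) - y1 mod 37 = 17 * (28 - 11) - 33 = 34

2P = (11, 34)


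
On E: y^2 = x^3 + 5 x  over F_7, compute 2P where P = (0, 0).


k = 2 = 10_2 (binary, LSB first: 01)
Double-and-add from P = (0, 0):
  bit 0 = 0: acc unchanged = O
  bit 1 = 1: acc = O + O = O

2P = O


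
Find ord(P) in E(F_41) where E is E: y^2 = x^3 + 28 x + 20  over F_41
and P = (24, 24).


Compute successive multiples of P until we hit O:
  1P = (24, 24)
  2P = (35, 28)
  3P = (15, 24)
  4P = (2, 17)
  5P = (14, 9)
  6P = (36, 40)
  7P = (1, 34)
  8P = (32, 8)
  ... (continuing to 48P)
  48P = O

ord(P) = 48


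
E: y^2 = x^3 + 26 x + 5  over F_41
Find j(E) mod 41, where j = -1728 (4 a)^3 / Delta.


Delta = -16(4 a^3 + 27 b^2) mod 41 = 36
-1728 * (4 a)^3 = -1728 * (4*26)^3 mod 41 = 31
j = 31 * 36^(-1) mod 41 = 2

j = 2 (mod 41)


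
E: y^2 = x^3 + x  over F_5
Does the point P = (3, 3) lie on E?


Check whether y^2 = x^3 + 1 x + 0 (mod 5) for (x, y) = (3, 3).
LHS: y^2 = 3^2 mod 5 = 4
RHS: x^3 + 1 x + 0 = 3^3 + 1*3 + 0 mod 5 = 0
LHS != RHS

No, not on the curve


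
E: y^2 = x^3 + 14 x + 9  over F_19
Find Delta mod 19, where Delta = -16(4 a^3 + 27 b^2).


4 a^3 + 27 b^2 = 4*14^3 + 27*9^2 = 10976 + 2187 = 13163
Delta = -16 * (13163) = -210608
Delta mod 19 = 7

Delta = 7 (mod 19)


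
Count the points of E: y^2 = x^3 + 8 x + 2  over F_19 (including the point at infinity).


For each x in F_19, count y with y^2 = x^3 + 8 x + 2 mod 19:
  x = 1: RHS = 11, y in [7, 12]  -> 2 point(s)
  x = 2: RHS = 7, y in [8, 11]  -> 2 point(s)
  x = 6: RHS = 0, y in [0]  -> 1 point(s)
  x = 9: RHS = 5, y in [9, 10]  -> 2 point(s)
  x = 13: RHS = 4, y in [2, 17]  -> 2 point(s)
  x = 15: RHS = 1, y in [1, 18]  -> 2 point(s)
  x = 17: RHS = 16, y in [4, 15]  -> 2 point(s)
Affine points: 13. Add the point at infinity: total = 14.

#E(F_19) = 14


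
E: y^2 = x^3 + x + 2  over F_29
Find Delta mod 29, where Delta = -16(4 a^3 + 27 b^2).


4 a^3 + 27 b^2 = 4*1^3 + 27*2^2 = 4 + 108 = 112
Delta = -16 * (112) = -1792
Delta mod 29 = 6

Delta = 6 (mod 29)


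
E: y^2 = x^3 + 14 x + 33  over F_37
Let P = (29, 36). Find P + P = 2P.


Doubling: s = (3 x1^2 + a) / (2 y1)
s = (3*29^2 + 14) / (2*36) mod 37 = 8
x3 = s^2 - 2 x1 mod 37 = 8^2 - 2*29 = 6
y3 = s (x1 - x3) - y1 mod 37 = 8 * (29 - 6) - 36 = 0

2P = (6, 0)


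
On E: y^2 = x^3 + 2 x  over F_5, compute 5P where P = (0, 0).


k = 5 = 101_2 (binary, LSB first: 101)
Double-and-add from P = (0, 0):
  bit 0 = 1: acc = O + (0, 0) = (0, 0)
  bit 1 = 0: acc unchanged = (0, 0)
  bit 2 = 1: acc = (0, 0) + O = (0, 0)

5P = (0, 0)


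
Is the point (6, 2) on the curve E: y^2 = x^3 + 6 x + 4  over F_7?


Check whether y^2 = x^3 + 6 x + 4 (mod 7) for (x, y) = (6, 2).
LHS: y^2 = 2^2 mod 7 = 4
RHS: x^3 + 6 x + 4 = 6^3 + 6*6 + 4 mod 7 = 4
LHS = RHS

Yes, on the curve


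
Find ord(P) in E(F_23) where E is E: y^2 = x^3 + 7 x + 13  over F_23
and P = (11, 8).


Compute successive multiples of P until we hit O:
  1P = (11, 8)
  2P = (10, 18)
  3P = (10, 5)
  4P = (11, 15)
  5P = O

ord(P) = 5


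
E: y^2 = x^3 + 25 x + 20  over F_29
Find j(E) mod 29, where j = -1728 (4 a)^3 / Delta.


Delta = -16(4 a^3 + 27 b^2) mod 29 = 18
-1728 * (4 a)^3 = -1728 * (4*25)^3 mod 29 = 3
j = 3 * 18^(-1) mod 29 = 5

j = 5 (mod 29)


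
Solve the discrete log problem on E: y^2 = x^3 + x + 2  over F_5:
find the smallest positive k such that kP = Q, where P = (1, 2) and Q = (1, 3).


Enumerate multiples of P until we hit Q = (1, 3):
  1P = (1, 2)
  2P = (4, 0)
  3P = (1, 3)
Match found at i = 3.

k = 3


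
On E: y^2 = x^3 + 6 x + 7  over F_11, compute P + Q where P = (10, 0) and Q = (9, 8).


P != Q, so use the chord formula.
s = (y2 - y1) / (x2 - x1) = (8) / (10) mod 11 = 3
x3 = s^2 - x1 - x2 mod 11 = 3^2 - 10 - 9 = 1
y3 = s (x1 - x3) - y1 mod 11 = 3 * (10 - 1) - 0 = 5

P + Q = (1, 5)


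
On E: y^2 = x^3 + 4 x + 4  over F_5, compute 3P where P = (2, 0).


k = 3 = 11_2 (binary, LSB first: 11)
Double-and-add from P = (2, 0):
  bit 0 = 1: acc = O + (2, 0) = (2, 0)
  bit 1 = 1: acc = (2, 0) + O = (2, 0)

3P = (2, 0)


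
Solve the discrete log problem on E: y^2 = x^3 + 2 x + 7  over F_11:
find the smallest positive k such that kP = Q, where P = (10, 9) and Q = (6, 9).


Enumerate multiples of P until we hit Q = (6, 9):
  1P = (10, 9)
  2P = (7, 1)
  3P = (6, 9)
Match found at i = 3.

k = 3


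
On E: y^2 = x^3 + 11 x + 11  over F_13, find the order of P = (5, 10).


Compute successive multiples of P until we hit O:
  1P = (5, 10)
  2P = (12, 8)
  3P = (12, 5)
  4P = (5, 3)
  5P = O

ord(P) = 5


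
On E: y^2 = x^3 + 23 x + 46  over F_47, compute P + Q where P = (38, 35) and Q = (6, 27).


P != Q, so use the chord formula.
s = (y2 - y1) / (x2 - x1) = (39) / (15) mod 47 = 12
x3 = s^2 - x1 - x2 mod 47 = 12^2 - 38 - 6 = 6
y3 = s (x1 - x3) - y1 mod 47 = 12 * (38 - 6) - 35 = 20

P + Q = (6, 20)


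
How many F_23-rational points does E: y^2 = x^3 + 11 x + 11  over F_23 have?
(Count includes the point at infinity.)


For each x in F_23, count y with y^2 = x^3 + 11 x + 11 mod 23:
  x = 1: RHS = 0, y in [0]  -> 1 point(s)
  x = 2: RHS = 18, y in [8, 15]  -> 2 point(s)
  x = 3: RHS = 2, y in [5, 18]  -> 2 point(s)
  x = 4: RHS = 4, y in [2, 21]  -> 2 point(s)
  x = 8: RHS = 13, y in [6, 17]  -> 2 point(s)
  x = 12: RHS = 8, y in [10, 13]  -> 2 point(s)
  x = 15: RHS = 9, y in [3, 20]  -> 2 point(s)
  x = 19: RHS = 18, y in [8, 15]  -> 2 point(s)
  x = 21: RHS = 4, y in [2, 21]  -> 2 point(s)
Affine points: 17. Add the point at infinity: total = 18.

#E(F_23) = 18


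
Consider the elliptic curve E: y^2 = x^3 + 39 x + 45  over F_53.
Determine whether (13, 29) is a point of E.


Check whether y^2 = x^3 + 39 x + 45 (mod 53) for (x, y) = (13, 29).
LHS: y^2 = 29^2 mod 53 = 46
RHS: x^3 + 39 x + 45 = 13^3 + 39*13 + 45 mod 53 = 46
LHS = RHS

Yes, on the curve


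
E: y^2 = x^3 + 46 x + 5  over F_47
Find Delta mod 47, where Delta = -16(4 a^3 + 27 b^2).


4 a^3 + 27 b^2 = 4*46^3 + 27*5^2 = 389344 + 675 = 390019
Delta = -16 * (390019) = -6240304
Delta mod 47 = 27

Delta = 27 (mod 47)


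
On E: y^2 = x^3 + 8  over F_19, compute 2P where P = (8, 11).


Doubling: s = (3 x1^2 + a) / (2 y1)
s = (3*8^2 + 0) / (2*11) mod 19 = 7
x3 = s^2 - 2 x1 mod 19 = 7^2 - 2*8 = 14
y3 = s (x1 - x3) - y1 mod 19 = 7 * (8 - 14) - 11 = 4

2P = (14, 4)


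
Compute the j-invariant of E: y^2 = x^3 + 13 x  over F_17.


Delta = -16(4 a^3 + 27 b^2) mod 17 = 16
-1728 * (4 a)^3 = -1728 * (4*13)^3 mod 17 = 6
j = 6 * 16^(-1) mod 17 = 11

j = 11 (mod 17)


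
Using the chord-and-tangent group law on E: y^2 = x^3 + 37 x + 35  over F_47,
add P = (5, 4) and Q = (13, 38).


P != Q, so use the chord formula.
s = (y2 - y1) / (x2 - x1) = (34) / (8) mod 47 = 16
x3 = s^2 - x1 - x2 mod 47 = 16^2 - 5 - 13 = 3
y3 = s (x1 - x3) - y1 mod 47 = 16 * (5 - 3) - 4 = 28

P + Q = (3, 28)


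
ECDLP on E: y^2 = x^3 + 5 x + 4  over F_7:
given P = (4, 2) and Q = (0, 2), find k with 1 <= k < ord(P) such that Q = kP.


Enumerate multiples of P until we hit Q = (0, 2):
  1P = (4, 2)
  2P = (0, 2)
Match found at i = 2.

k = 2


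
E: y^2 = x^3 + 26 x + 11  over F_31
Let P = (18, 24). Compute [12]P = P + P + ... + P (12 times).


k = 12 = 1100_2 (binary, LSB first: 0011)
Double-and-add from P = (18, 24):
  bit 0 = 0: acc unchanged = O
  bit 1 = 0: acc unchanged = O
  bit 2 = 1: acc = O + (14, 9) = (14, 9)
  bit 3 = 1: acc = (14, 9) + (10, 0) = (14, 22)

12P = (14, 22)


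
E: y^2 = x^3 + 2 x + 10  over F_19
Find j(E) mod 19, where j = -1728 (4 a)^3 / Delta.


Delta = -16(4 a^3 + 27 b^2) mod 19 = 7
-1728 * (4 a)^3 = -1728 * (4*2)^3 mod 19 = 18
j = 18 * 7^(-1) mod 19 = 8

j = 8 (mod 19)


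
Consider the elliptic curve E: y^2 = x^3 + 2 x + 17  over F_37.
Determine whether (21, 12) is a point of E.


Check whether y^2 = x^3 + 2 x + 17 (mod 37) for (x, y) = (21, 12).
LHS: y^2 = 12^2 mod 37 = 33
RHS: x^3 + 2 x + 17 = 21^3 + 2*21 + 17 mod 37 = 33
LHS = RHS

Yes, on the curve


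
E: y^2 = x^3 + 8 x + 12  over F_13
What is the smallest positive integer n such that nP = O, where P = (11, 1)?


Compute successive multiples of P until we hit O:
  1P = (11, 1)
  2P = (0, 5)
  3P = (6, 9)
  4P = (10, 0)
  5P = (6, 4)
  6P = (0, 8)
  7P = (11, 12)
  8P = O

ord(P) = 8


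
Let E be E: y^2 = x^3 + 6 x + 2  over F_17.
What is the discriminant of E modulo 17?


4 a^3 + 27 b^2 = 4*6^3 + 27*2^2 = 864 + 108 = 972
Delta = -16 * (972) = -15552
Delta mod 17 = 3

Delta = 3 (mod 17)


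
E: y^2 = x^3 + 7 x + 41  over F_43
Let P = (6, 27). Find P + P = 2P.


Doubling: s = (3 x1^2 + a) / (2 y1)
s = (3*6^2 + 7) / (2*27) mod 43 = 30
x3 = s^2 - 2 x1 mod 43 = 30^2 - 2*6 = 28
y3 = s (x1 - x3) - y1 mod 43 = 30 * (6 - 28) - 27 = 1

2P = (28, 1)


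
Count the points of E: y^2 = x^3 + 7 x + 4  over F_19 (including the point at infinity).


For each x in F_19, count y with y^2 = x^3 + 7 x + 4 mod 19:
  x = 0: RHS = 4, y in [2, 17]  -> 2 point(s)
  x = 2: RHS = 7, y in [8, 11]  -> 2 point(s)
  x = 4: RHS = 1, y in [1, 18]  -> 2 point(s)
  x = 7: RHS = 16, y in [4, 15]  -> 2 point(s)
  x = 9: RHS = 17, y in [6, 13]  -> 2 point(s)
  x = 11: RHS = 6, y in [5, 14]  -> 2 point(s)
  x = 12: RHS = 11, y in [7, 12]  -> 2 point(s)
  x = 15: RHS = 7, y in [8, 11]  -> 2 point(s)
  x = 17: RHS = 1, y in [1, 18]  -> 2 point(s)
Affine points: 18. Add the point at infinity: total = 19.

#E(F_19) = 19


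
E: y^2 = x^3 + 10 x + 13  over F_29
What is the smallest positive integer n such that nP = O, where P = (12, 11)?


Compute successive multiples of P until we hit O:
  1P = (12, 11)
  2P = (6, 12)
  3P = (7, 22)
  4P = (16, 21)
  5P = (0, 19)
  6P = (11, 27)
  7P = (1, 16)
  8P = (21, 1)
  ... (continuing to 34P)
  34P = O

ord(P) = 34


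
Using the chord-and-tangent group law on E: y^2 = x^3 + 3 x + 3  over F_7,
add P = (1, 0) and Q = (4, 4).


P != Q, so use the chord formula.
s = (y2 - y1) / (x2 - x1) = (4) / (3) mod 7 = 6
x3 = s^2 - x1 - x2 mod 7 = 6^2 - 1 - 4 = 3
y3 = s (x1 - x3) - y1 mod 7 = 6 * (1 - 3) - 0 = 2

P + Q = (3, 2)


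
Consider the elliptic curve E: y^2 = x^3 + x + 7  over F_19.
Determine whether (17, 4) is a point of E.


Check whether y^2 = x^3 + 1 x + 7 (mod 19) for (x, y) = (17, 4).
LHS: y^2 = 4^2 mod 19 = 16
RHS: x^3 + 1 x + 7 = 17^3 + 1*17 + 7 mod 19 = 16
LHS = RHS

Yes, on the curve


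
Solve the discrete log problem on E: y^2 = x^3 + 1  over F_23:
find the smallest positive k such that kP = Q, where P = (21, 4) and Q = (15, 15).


Enumerate multiples of P until we hit Q = (15, 15):
  1P = (21, 4)
  2P = (12, 21)
  3P = (16, 7)
  4P = (2, 3)
  5P = (13, 17)
  6P = (15, 15)
Match found at i = 6.

k = 6


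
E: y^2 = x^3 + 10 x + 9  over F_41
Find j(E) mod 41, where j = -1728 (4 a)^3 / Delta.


Delta = -16(4 a^3 + 27 b^2) mod 41 = 23
-1728 * (4 a)^3 = -1728 * (4*10)^3 mod 41 = 6
j = 6 * 23^(-1) mod 41 = 27

j = 27 (mod 41)


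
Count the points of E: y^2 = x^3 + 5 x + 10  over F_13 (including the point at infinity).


For each x in F_13, count y with y^2 = x^3 + 5 x + 10 mod 13:
  x = 0: RHS = 10, y in [6, 7]  -> 2 point(s)
  x = 1: RHS = 3, y in [4, 9]  -> 2 point(s)
  x = 3: RHS = 0, y in [0]  -> 1 point(s)
  x = 4: RHS = 3, y in [4, 9]  -> 2 point(s)
  x = 5: RHS = 4, y in [2, 11]  -> 2 point(s)
  x = 6: RHS = 9, y in [3, 10]  -> 2 point(s)
  x = 8: RHS = 3, y in [4, 9]  -> 2 point(s)
  x = 9: RHS = 4, y in [2, 11]  -> 2 point(s)
  x = 12: RHS = 4, y in [2, 11]  -> 2 point(s)
Affine points: 17. Add the point at infinity: total = 18.

#E(F_13) = 18


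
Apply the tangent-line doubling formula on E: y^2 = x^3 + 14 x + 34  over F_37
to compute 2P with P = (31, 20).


Doubling: s = (3 x1^2 + a) / (2 y1)
s = (3*31^2 + 14) / (2*20) mod 37 = 16
x3 = s^2 - 2 x1 mod 37 = 16^2 - 2*31 = 9
y3 = s (x1 - x3) - y1 mod 37 = 16 * (31 - 9) - 20 = 36

2P = (9, 36)


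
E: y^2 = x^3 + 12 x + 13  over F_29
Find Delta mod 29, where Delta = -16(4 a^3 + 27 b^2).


4 a^3 + 27 b^2 = 4*12^3 + 27*13^2 = 6912 + 4563 = 11475
Delta = -16 * (11475) = -183600
Delta mod 29 = 28

Delta = 28 (mod 29)


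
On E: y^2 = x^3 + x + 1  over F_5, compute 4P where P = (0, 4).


k = 4 = 100_2 (binary, LSB first: 001)
Double-and-add from P = (0, 4):
  bit 0 = 0: acc unchanged = O
  bit 1 = 0: acc unchanged = O
  bit 2 = 1: acc = O + (3, 1) = (3, 1)

4P = (3, 1)


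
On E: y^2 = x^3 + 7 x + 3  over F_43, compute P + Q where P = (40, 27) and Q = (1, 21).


P != Q, so use the chord formula.
s = (y2 - y1) / (x2 - x1) = (37) / (4) mod 43 = 20
x3 = s^2 - x1 - x2 mod 43 = 20^2 - 40 - 1 = 15
y3 = s (x1 - x3) - y1 mod 43 = 20 * (40 - 15) - 27 = 0

P + Q = (15, 0)


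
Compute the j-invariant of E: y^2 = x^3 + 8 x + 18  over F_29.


Delta = -16(4 a^3 + 27 b^2) mod 29 = 17
-1728 * (4 a)^3 = -1728 * (4*8)^3 mod 29 = 5
j = 5 * 17^(-1) mod 29 = 2

j = 2 (mod 29)


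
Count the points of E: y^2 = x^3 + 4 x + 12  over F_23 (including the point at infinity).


For each x in F_23, count y with y^2 = x^3 + 4 x + 12 mod 23:
  x = 0: RHS = 12, y in [9, 14]  -> 2 point(s)
  x = 4: RHS = 0, y in [0]  -> 1 point(s)
  x = 8: RHS = 4, y in [2, 21]  -> 2 point(s)
  x = 9: RHS = 18, y in [8, 15]  -> 2 point(s)
  x = 14: RHS = 6, y in [11, 12]  -> 2 point(s)
  x = 16: RHS = 9, y in [3, 20]  -> 2 point(s)
  x = 17: RHS = 2, y in [5, 18]  -> 2 point(s)
  x = 19: RHS = 1, y in [1, 22]  -> 2 point(s)
Affine points: 15. Add the point at infinity: total = 16.

#E(F_23) = 16


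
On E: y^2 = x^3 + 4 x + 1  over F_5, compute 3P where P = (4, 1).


k = 3 = 11_2 (binary, LSB first: 11)
Double-and-add from P = (4, 1):
  bit 0 = 1: acc = O + (4, 1) = (4, 1)
  bit 1 = 1: acc = (4, 1) + (3, 0) = (4, 4)

3P = (4, 4)


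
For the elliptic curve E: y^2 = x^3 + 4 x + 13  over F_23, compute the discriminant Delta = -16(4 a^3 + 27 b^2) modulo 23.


4 a^3 + 27 b^2 = 4*4^3 + 27*13^2 = 256 + 4563 = 4819
Delta = -16 * (4819) = -77104
Delta mod 23 = 15

Delta = 15 (mod 23)


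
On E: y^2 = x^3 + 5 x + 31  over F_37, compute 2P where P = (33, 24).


Doubling: s = (3 x1^2 + a) / (2 y1)
s = (3*33^2 + 5) / (2*24) mod 37 = 25
x3 = s^2 - 2 x1 mod 37 = 25^2 - 2*33 = 4
y3 = s (x1 - x3) - y1 mod 37 = 25 * (33 - 4) - 24 = 35

2P = (4, 35)


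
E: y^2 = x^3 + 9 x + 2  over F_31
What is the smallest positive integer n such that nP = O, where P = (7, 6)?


Compute successive multiples of P until we hit O:
  1P = (7, 6)
  2P = (0, 23)
  3P = (28, 14)
  4P = (14, 12)
  5P = (12, 3)
  6P = (26, 24)
  7P = (8, 11)
  8P = (10, 10)
  ... (continuing to 31P)
  31P = O

ord(P) = 31


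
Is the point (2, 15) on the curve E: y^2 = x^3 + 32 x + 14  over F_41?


Check whether y^2 = x^3 + 32 x + 14 (mod 41) for (x, y) = (2, 15).
LHS: y^2 = 15^2 mod 41 = 20
RHS: x^3 + 32 x + 14 = 2^3 + 32*2 + 14 mod 41 = 4
LHS != RHS

No, not on the curve


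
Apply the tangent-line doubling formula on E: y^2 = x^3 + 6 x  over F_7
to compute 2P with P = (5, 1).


Doubling: s = (3 x1^2 + a) / (2 y1)
s = (3*5^2 + 6) / (2*1) mod 7 = 2
x3 = s^2 - 2 x1 mod 7 = 2^2 - 2*5 = 1
y3 = s (x1 - x3) - y1 mod 7 = 2 * (5 - 1) - 1 = 0

2P = (1, 0)


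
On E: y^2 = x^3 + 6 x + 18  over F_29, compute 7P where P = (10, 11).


k = 7 = 111_2 (binary, LSB first: 111)
Double-and-add from P = (10, 11):
  bit 0 = 1: acc = O + (10, 11) = (10, 11)
  bit 1 = 1: acc = (10, 11) + (16, 11) = (3, 18)
  bit 2 = 1: acc = (3, 18) + (17, 25) = (2, 26)

7P = (2, 26)


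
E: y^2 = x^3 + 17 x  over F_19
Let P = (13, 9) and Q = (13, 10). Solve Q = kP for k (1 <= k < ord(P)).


Enumerate multiples of P until we hit Q = (13, 10):
  1P = (13, 9)
  2P = (0, 0)
  3P = (13, 10)
Match found at i = 3.

k = 3


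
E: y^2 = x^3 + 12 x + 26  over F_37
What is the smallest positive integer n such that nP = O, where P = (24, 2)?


Compute successive multiples of P until we hit O:
  1P = (24, 2)
  2P = (33, 5)
  3P = (13, 14)
  4P = (7, 3)
  5P = (27, 33)
  6P = (27, 4)
  7P = (7, 34)
  8P = (13, 23)
  ... (continuing to 11P)
  11P = O

ord(P) = 11


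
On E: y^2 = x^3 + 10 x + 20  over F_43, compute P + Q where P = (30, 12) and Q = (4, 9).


P != Q, so use the chord formula.
s = (y2 - y1) / (x2 - x1) = (40) / (17) mod 43 = 15
x3 = s^2 - x1 - x2 mod 43 = 15^2 - 30 - 4 = 19
y3 = s (x1 - x3) - y1 mod 43 = 15 * (30 - 19) - 12 = 24

P + Q = (19, 24)


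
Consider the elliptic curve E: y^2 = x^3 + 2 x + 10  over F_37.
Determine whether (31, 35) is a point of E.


Check whether y^2 = x^3 + 2 x + 10 (mod 37) for (x, y) = (31, 35).
LHS: y^2 = 35^2 mod 37 = 4
RHS: x^3 + 2 x + 10 = 31^3 + 2*31 + 10 mod 37 = 4
LHS = RHS

Yes, on the curve


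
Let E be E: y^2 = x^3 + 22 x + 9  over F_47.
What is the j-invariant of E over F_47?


Delta = -16(4 a^3 + 27 b^2) mod 47 = 4
-1728 * (4 a)^3 = -1728 * (4*22)^3 mod 47 = 21
j = 21 * 4^(-1) mod 47 = 17

j = 17 (mod 47)


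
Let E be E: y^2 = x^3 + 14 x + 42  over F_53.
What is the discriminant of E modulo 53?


4 a^3 + 27 b^2 = 4*14^3 + 27*42^2 = 10976 + 47628 = 58604
Delta = -16 * (58604) = -937664
Delta mod 53 = 12

Delta = 12 (mod 53)


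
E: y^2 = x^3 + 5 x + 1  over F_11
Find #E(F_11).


For each x in F_11, count y with y^2 = x^3 + 5 x + 1 mod 11:
  x = 0: RHS = 1, y in [1, 10]  -> 2 point(s)
  x = 6: RHS = 5, y in [4, 7]  -> 2 point(s)
  x = 7: RHS = 5, y in [4, 7]  -> 2 point(s)
  x = 8: RHS = 3, y in [5, 6]  -> 2 point(s)
  x = 9: RHS = 5, y in [4, 7]  -> 2 point(s)
Affine points: 10. Add the point at infinity: total = 11.

#E(F_11) = 11


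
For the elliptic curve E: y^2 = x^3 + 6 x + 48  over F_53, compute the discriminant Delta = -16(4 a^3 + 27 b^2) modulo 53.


4 a^3 + 27 b^2 = 4*6^3 + 27*48^2 = 864 + 62208 = 63072
Delta = -16 * (63072) = -1009152
Delta mod 53 = 21

Delta = 21 (mod 53)


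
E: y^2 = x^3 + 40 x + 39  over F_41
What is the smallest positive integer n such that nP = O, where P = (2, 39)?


Compute successive multiples of P until we hit O:
  1P = (2, 39)
  2P = (1, 30)
  3P = (37, 15)
  4P = (18, 20)
  5P = (12, 19)
  6P = (31, 19)
  7P = (29, 39)
  8P = (10, 2)
  ... (continuing to 48P)
  48P = O

ord(P) = 48


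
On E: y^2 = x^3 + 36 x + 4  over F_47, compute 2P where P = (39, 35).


Doubling: s = (3 x1^2 + a) / (2 y1)
s = (3*39^2 + 36) / (2*35) mod 47 = 14
x3 = s^2 - 2 x1 mod 47 = 14^2 - 2*39 = 24
y3 = s (x1 - x3) - y1 mod 47 = 14 * (39 - 24) - 35 = 34

2P = (24, 34)


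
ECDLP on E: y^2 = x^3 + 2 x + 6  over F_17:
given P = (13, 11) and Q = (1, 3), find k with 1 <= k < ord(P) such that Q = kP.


Enumerate multiples of P until we hit Q = (1, 3):
  1P = (13, 11)
  2P = (6, 8)
  3P = (2, 1)
  4P = (1, 3)
Match found at i = 4.

k = 4


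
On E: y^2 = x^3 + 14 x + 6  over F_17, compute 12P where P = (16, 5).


k = 12 = 1100_2 (binary, LSB first: 0011)
Double-and-add from P = (16, 5):
  bit 0 = 0: acc unchanged = O
  bit 1 = 0: acc unchanged = O
  bit 2 = 1: acc = O + (15, 15) = (15, 15)
  bit 3 = 1: acc = (15, 15) + (8, 16) = (2, 5)

12P = (2, 5)


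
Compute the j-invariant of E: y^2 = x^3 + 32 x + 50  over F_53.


Delta = -16(4 a^3 + 27 b^2) mod 53 = 39
-1728 * (4 a)^3 = -1728 * (4*32)^3 mod 53 = 1
j = 1 * 39^(-1) mod 53 = 34

j = 34 (mod 53)


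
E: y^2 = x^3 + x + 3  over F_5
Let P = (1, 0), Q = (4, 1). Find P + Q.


P != Q, so use the chord formula.
s = (y2 - y1) / (x2 - x1) = (1) / (3) mod 5 = 2
x3 = s^2 - x1 - x2 mod 5 = 2^2 - 1 - 4 = 4
y3 = s (x1 - x3) - y1 mod 5 = 2 * (1 - 4) - 0 = 4

P + Q = (4, 4)


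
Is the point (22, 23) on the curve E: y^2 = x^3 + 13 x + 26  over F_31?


Check whether y^2 = x^3 + 13 x + 26 (mod 31) for (x, y) = (22, 23).
LHS: y^2 = 23^2 mod 31 = 2
RHS: x^3 + 13 x + 26 = 22^3 + 13*22 + 26 mod 31 = 17
LHS != RHS

No, not on the curve


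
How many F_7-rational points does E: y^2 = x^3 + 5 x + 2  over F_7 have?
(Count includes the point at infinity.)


For each x in F_7, count y with y^2 = x^3 + 5 x + 2 mod 7:
  x = 0: RHS = 2, y in [3, 4]  -> 2 point(s)
  x = 1: RHS = 1, y in [1, 6]  -> 2 point(s)
  x = 3: RHS = 2, y in [3, 4]  -> 2 point(s)
  x = 4: RHS = 2, y in [3, 4]  -> 2 point(s)
Affine points: 8. Add the point at infinity: total = 9.

#E(F_7) = 9


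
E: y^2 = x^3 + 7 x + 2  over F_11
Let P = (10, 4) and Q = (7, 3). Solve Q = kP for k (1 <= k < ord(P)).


Enumerate multiples of P until we hit Q = (7, 3):
  1P = (10, 4)
  2P = (7, 8)
  3P = (8, 8)
  4P = (8, 3)
  5P = (7, 3)
Match found at i = 5.

k = 5


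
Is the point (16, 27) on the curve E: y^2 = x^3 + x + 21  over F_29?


Check whether y^2 = x^3 + 1 x + 21 (mod 29) for (x, y) = (16, 27).
LHS: y^2 = 27^2 mod 29 = 4
RHS: x^3 + 1 x + 21 = 16^3 + 1*16 + 21 mod 29 = 15
LHS != RHS

No, not on the curve


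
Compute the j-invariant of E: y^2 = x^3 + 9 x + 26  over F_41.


Delta = -16(4 a^3 + 27 b^2) mod 41 = 13
-1728 * (4 a)^3 = -1728 * (4*9)^3 mod 41 = 12
j = 12 * 13^(-1) mod 41 = 23

j = 23 (mod 41)


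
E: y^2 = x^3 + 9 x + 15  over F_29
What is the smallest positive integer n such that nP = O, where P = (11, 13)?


Compute successive multiples of P until we hit O:
  1P = (11, 13)
  2P = (13, 3)
  3P = (1, 24)
  4P = (4, 17)
  5P = (9, 19)
  6P = (18, 8)
  7P = (23, 8)
  8P = (28, 11)
  ... (continuing to 25P)
  25P = O

ord(P) = 25


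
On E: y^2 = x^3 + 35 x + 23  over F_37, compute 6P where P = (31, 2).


k = 6 = 110_2 (binary, LSB first: 011)
Double-and-add from P = (31, 2):
  bit 0 = 0: acc unchanged = O
  bit 1 = 1: acc = O + (2, 8) = (2, 8)
  bit 2 = 1: acc = (2, 8) + (12, 32) = (11, 0)

6P = (11, 0)


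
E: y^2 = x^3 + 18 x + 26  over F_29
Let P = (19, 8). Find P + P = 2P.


Doubling: s = (3 x1^2 + a) / (2 y1)
s = (3*19^2 + 18) / (2*8) mod 29 = 9
x3 = s^2 - 2 x1 mod 29 = 9^2 - 2*19 = 14
y3 = s (x1 - x3) - y1 mod 29 = 9 * (19 - 14) - 8 = 8

2P = (14, 8)


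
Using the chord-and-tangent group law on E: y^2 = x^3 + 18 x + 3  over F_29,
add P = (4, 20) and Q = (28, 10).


P != Q, so use the chord formula.
s = (y2 - y1) / (x2 - x1) = (19) / (24) mod 29 = 2
x3 = s^2 - x1 - x2 mod 29 = 2^2 - 4 - 28 = 1
y3 = s (x1 - x3) - y1 mod 29 = 2 * (4 - 1) - 20 = 15

P + Q = (1, 15)


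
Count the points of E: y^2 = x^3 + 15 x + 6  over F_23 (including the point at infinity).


For each x in F_23, count y with y^2 = x^3 + 15 x + 6 mod 23:
  x = 0: RHS = 6, y in [11, 12]  -> 2 point(s)
  x = 3: RHS = 9, y in [3, 20]  -> 2 point(s)
  x = 6: RHS = 13, y in [6, 17]  -> 2 point(s)
  x = 10: RHS = 6, y in [11, 12]  -> 2 point(s)
  x = 13: RHS = 6, y in [11, 12]  -> 2 point(s)
  x = 14: RHS = 16, y in [4, 19]  -> 2 point(s)
  x = 15: RHS = 18, y in [8, 15]  -> 2 point(s)
  x = 16: RHS = 18, y in [8, 15]  -> 2 point(s)
  x = 18: RHS = 13, y in [6, 17]  -> 2 point(s)
  x = 20: RHS = 3, y in [7, 16]  -> 2 point(s)
  x = 22: RHS = 13, y in [6, 17]  -> 2 point(s)
Affine points: 22. Add the point at infinity: total = 23.

#E(F_23) = 23


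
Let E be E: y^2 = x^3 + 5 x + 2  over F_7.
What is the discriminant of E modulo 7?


4 a^3 + 27 b^2 = 4*5^3 + 27*2^2 = 500 + 108 = 608
Delta = -16 * (608) = -9728
Delta mod 7 = 2

Delta = 2 (mod 7)


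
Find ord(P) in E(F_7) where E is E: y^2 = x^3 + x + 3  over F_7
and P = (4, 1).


Compute successive multiples of P until we hit O:
  1P = (4, 1)
  2P = (6, 6)
  3P = (5, 0)
  4P = (6, 1)
  5P = (4, 6)
  6P = O

ord(P) = 6


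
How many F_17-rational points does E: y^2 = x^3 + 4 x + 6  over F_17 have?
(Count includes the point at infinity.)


For each x in F_17, count y with y^2 = x^3 + 4 x + 6 mod 17:
  x = 4: RHS = 1, y in [1, 16]  -> 2 point(s)
  x = 5: RHS = 15, y in [7, 10]  -> 2 point(s)
  x = 6: RHS = 8, y in [5, 12]  -> 2 point(s)
  x = 10: RHS = 9, y in [3, 14]  -> 2 point(s)
  x = 11: RHS = 4, y in [2, 15]  -> 2 point(s)
  x = 14: RHS = 1, y in [1, 16]  -> 2 point(s)
  x = 16: RHS = 1, y in [1, 16]  -> 2 point(s)
Affine points: 14. Add the point at infinity: total = 15.

#E(F_17) = 15


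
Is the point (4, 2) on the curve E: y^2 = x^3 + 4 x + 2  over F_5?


Check whether y^2 = x^3 + 4 x + 2 (mod 5) for (x, y) = (4, 2).
LHS: y^2 = 2^2 mod 5 = 4
RHS: x^3 + 4 x + 2 = 4^3 + 4*4 + 2 mod 5 = 2
LHS != RHS

No, not on the curve


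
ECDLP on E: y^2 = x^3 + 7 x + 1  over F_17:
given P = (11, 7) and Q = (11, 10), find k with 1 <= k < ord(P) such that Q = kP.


Enumerate multiples of P until we hit Q = (11, 10):
  1P = (11, 7)
  2P = (10, 0)
  3P = (11, 10)
Match found at i = 3.

k = 3


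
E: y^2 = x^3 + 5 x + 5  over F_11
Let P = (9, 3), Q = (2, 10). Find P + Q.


P != Q, so use the chord formula.
s = (y2 - y1) / (x2 - x1) = (7) / (4) mod 11 = 10
x3 = s^2 - x1 - x2 mod 11 = 10^2 - 9 - 2 = 1
y3 = s (x1 - x3) - y1 mod 11 = 10 * (9 - 1) - 3 = 0

P + Q = (1, 0)


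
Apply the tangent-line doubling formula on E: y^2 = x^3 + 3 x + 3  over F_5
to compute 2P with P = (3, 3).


Doubling: s = (3 x1^2 + a) / (2 y1)
s = (3*3^2 + 3) / (2*3) mod 5 = 0
x3 = s^2 - 2 x1 mod 5 = 0^2 - 2*3 = 4
y3 = s (x1 - x3) - y1 mod 5 = 0 * (3 - 4) - 3 = 2

2P = (4, 2)


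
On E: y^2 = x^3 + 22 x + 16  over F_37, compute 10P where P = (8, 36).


k = 10 = 1010_2 (binary, LSB first: 0101)
Double-and-add from P = (8, 36):
  bit 0 = 0: acc unchanged = O
  bit 1 = 1: acc = O + (0, 33) = (0, 33)
  bit 2 = 0: acc unchanged = (0, 33)
  bit 3 = 1: acc = (0, 33) + (33, 7) = (0, 4)

10P = (0, 4)


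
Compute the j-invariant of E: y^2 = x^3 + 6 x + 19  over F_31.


Delta = -16(4 a^3 + 27 b^2) mod 31 = 11
-1728 * (4 a)^3 = -1728 * (4*6)^3 mod 31 = 15
j = 15 * 11^(-1) mod 31 = 7

j = 7 (mod 31)


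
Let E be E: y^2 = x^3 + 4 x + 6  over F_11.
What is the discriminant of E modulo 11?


4 a^3 + 27 b^2 = 4*4^3 + 27*6^2 = 256 + 972 = 1228
Delta = -16 * (1228) = -19648
Delta mod 11 = 9

Delta = 9 (mod 11)


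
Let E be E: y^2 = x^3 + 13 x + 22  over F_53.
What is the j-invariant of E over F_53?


Delta = -16(4 a^3 + 27 b^2) mod 53 = 51
-1728 * (4 a)^3 = -1728 * (4*13)^3 mod 53 = 32
j = 32 * 51^(-1) mod 53 = 37

j = 37 (mod 53)


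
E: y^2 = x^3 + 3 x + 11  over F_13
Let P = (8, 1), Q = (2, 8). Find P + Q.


P != Q, so use the chord formula.
s = (y2 - y1) / (x2 - x1) = (7) / (7) mod 13 = 1
x3 = s^2 - x1 - x2 mod 13 = 1^2 - 8 - 2 = 4
y3 = s (x1 - x3) - y1 mod 13 = 1 * (8 - 4) - 1 = 3

P + Q = (4, 3)


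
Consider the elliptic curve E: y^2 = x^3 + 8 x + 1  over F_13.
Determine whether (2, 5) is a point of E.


Check whether y^2 = x^3 + 8 x + 1 (mod 13) for (x, y) = (2, 5).
LHS: y^2 = 5^2 mod 13 = 12
RHS: x^3 + 8 x + 1 = 2^3 + 8*2 + 1 mod 13 = 12
LHS = RHS

Yes, on the curve


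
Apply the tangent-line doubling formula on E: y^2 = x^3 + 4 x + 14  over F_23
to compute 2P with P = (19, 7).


Doubling: s = (3 x1^2 + a) / (2 y1)
s = (3*19^2 + 4) / (2*7) mod 23 = 7
x3 = s^2 - 2 x1 mod 23 = 7^2 - 2*19 = 11
y3 = s (x1 - x3) - y1 mod 23 = 7 * (19 - 11) - 7 = 3

2P = (11, 3)


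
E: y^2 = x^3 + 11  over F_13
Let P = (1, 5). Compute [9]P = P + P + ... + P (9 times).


k = 9 = 1001_2 (binary, LSB first: 1001)
Double-and-add from P = (1, 5):
  bit 0 = 1: acc = O + (1, 5) = (1, 5)
  bit 1 = 0: acc unchanged = (1, 5)
  bit 2 = 0: acc unchanged = (1, 5)
  bit 3 = 1: acc = (1, 5) + (3, 8) = (8, 4)

9P = (8, 4)


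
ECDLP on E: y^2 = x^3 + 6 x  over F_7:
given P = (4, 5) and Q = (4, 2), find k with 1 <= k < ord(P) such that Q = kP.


Enumerate multiples of P until we hit Q = (4, 2):
  1P = (4, 5)
  2P = (1, 0)
  3P = (4, 2)
Match found at i = 3.

k = 3


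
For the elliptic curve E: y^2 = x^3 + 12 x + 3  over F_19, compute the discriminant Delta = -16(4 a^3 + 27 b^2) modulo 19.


4 a^3 + 27 b^2 = 4*12^3 + 27*3^2 = 6912 + 243 = 7155
Delta = -16 * (7155) = -114480
Delta mod 19 = 14

Delta = 14 (mod 19)


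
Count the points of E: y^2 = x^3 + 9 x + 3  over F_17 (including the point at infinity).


For each x in F_17, count y with y^2 = x^3 + 9 x + 3 mod 17:
  x = 1: RHS = 13, y in [8, 9]  -> 2 point(s)
  x = 4: RHS = 1, y in [1, 16]  -> 2 point(s)
  x = 6: RHS = 1, y in [1, 16]  -> 2 point(s)
  x = 7: RHS = 1, y in [1, 16]  -> 2 point(s)
  x = 8: RHS = 9, y in [3, 14]  -> 2 point(s)
  x = 14: RHS = 0, y in [0]  -> 1 point(s)
Affine points: 11. Add the point at infinity: total = 12.

#E(F_17) = 12


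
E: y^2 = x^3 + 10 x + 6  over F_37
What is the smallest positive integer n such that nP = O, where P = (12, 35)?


Compute successive multiples of P until we hit O:
  1P = (12, 35)
  2P = (4, 6)
  3P = (22, 12)
  4P = (2, 16)
  5P = (7, 30)
  6P = (19, 32)
  7P = (16, 9)
  8P = (5, 12)
  ... (continuing to 40P)
  40P = O

ord(P) = 40


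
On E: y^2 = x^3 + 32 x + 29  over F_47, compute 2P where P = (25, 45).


Doubling: s = (3 x1^2 + a) / (2 y1)
s = (3*25^2 + 32) / (2*45) mod 47 = 5
x3 = s^2 - 2 x1 mod 47 = 5^2 - 2*25 = 22
y3 = s (x1 - x3) - y1 mod 47 = 5 * (25 - 22) - 45 = 17

2P = (22, 17)


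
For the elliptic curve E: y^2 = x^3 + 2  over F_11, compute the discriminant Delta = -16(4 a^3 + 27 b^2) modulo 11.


4 a^3 + 27 b^2 = 4*0^3 + 27*2^2 = 0 + 108 = 108
Delta = -16 * (108) = -1728
Delta mod 11 = 10

Delta = 10 (mod 11)


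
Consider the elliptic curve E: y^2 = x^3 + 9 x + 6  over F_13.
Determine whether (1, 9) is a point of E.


Check whether y^2 = x^3 + 9 x + 6 (mod 13) for (x, y) = (1, 9).
LHS: y^2 = 9^2 mod 13 = 3
RHS: x^3 + 9 x + 6 = 1^3 + 9*1 + 6 mod 13 = 3
LHS = RHS

Yes, on the curve


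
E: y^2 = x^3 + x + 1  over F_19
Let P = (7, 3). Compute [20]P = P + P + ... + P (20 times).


k = 20 = 10100_2 (binary, LSB first: 00101)
Double-and-add from P = (7, 3):
  bit 0 = 0: acc unchanged = O
  bit 1 = 0: acc unchanged = O
  bit 2 = 1: acc = O + (13, 11) = (13, 11)
  bit 3 = 0: acc unchanged = (13, 11)
  bit 4 = 1: acc = (13, 11) + (5, 13) = (7, 16)

20P = (7, 16)


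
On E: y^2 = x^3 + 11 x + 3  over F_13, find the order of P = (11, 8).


Compute successive multiples of P until we hit O:
  1P = (11, 8)
  2P = (5, 12)
  3P = (9, 8)
  4P = (6, 5)
  5P = (0, 9)
  6P = (12, 11)
  7P = (12, 2)
  8P = (0, 4)
  ... (continuing to 13P)
  13P = O

ord(P) = 13


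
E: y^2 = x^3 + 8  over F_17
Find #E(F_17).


For each x in F_17, count y with y^2 = x^3 + 0 x + 8 mod 17:
  x = 0: RHS = 8, y in [5, 12]  -> 2 point(s)
  x = 1: RHS = 9, y in [3, 14]  -> 2 point(s)
  x = 2: RHS = 16, y in [4, 13]  -> 2 point(s)
  x = 3: RHS = 1, y in [1, 16]  -> 2 point(s)
  x = 4: RHS = 4, y in [2, 15]  -> 2 point(s)
  x = 11: RHS = 13, y in [8, 9]  -> 2 point(s)
  x = 12: RHS = 2, y in [6, 11]  -> 2 point(s)
  x = 14: RHS = 15, y in [7, 10]  -> 2 point(s)
  x = 15: RHS = 0, y in [0]  -> 1 point(s)
Affine points: 17. Add the point at infinity: total = 18.

#E(F_17) = 18


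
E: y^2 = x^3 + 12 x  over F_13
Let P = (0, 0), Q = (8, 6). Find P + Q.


P != Q, so use the chord formula.
s = (y2 - y1) / (x2 - x1) = (6) / (8) mod 13 = 4
x3 = s^2 - x1 - x2 mod 13 = 4^2 - 0 - 8 = 8
y3 = s (x1 - x3) - y1 mod 13 = 4 * (0 - 8) - 0 = 7

P + Q = (8, 7)


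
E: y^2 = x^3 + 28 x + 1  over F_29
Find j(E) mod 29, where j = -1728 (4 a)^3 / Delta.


Delta = -16(4 a^3 + 27 b^2) mod 29 = 9
-1728 * (4 a)^3 = -1728 * (4*28)^3 mod 29 = 15
j = 15 * 9^(-1) mod 29 = 21

j = 21 (mod 29)


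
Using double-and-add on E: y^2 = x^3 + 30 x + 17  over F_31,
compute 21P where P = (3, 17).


k = 21 = 10101_2 (binary, LSB first: 10101)
Double-and-add from P = (3, 17):
  bit 0 = 1: acc = O + (3, 17) = (3, 17)
  bit 1 = 0: acc unchanged = (3, 17)
  bit 2 = 1: acc = (3, 17) + (21, 22) = (11, 29)
  bit 3 = 0: acc unchanged = (11, 29)
  bit 4 = 1: acc = (11, 29) + (22, 14) = (16, 6)

21P = (16, 6)


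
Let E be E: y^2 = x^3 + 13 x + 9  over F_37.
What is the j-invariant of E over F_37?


Delta = -16(4 a^3 + 27 b^2) mod 37 = 2
-1728 * (4 a)^3 = -1728 * (4*13)^3 mod 37 = 14
j = 14 * 2^(-1) mod 37 = 7

j = 7 (mod 37)


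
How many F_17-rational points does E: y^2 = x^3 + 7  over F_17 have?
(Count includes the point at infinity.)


For each x in F_17, count y with y^2 = x^3 + 0 x + 7 mod 17:
  x = 1: RHS = 8, y in [5, 12]  -> 2 point(s)
  x = 2: RHS = 15, y in [7, 10]  -> 2 point(s)
  x = 3: RHS = 0, y in [0]  -> 1 point(s)
  x = 5: RHS = 13, y in [8, 9]  -> 2 point(s)
  x = 6: RHS = 2, y in [6, 11]  -> 2 point(s)
  x = 8: RHS = 9, y in [3, 14]  -> 2 point(s)
  x = 10: RHS = 4, y in [2, 15]  -> 2 point(s)
  x = 12: RHS = 1, y in [1, 16]  -> 2 point(s)
  x = 15: RHS = 16, y in [4, 13]  -> 2 point(s)
Affine points: 17. Add the point at infinity: total = 18.

#E(F_17) = 18


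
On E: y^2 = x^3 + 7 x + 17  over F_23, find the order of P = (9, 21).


Compute successive multiples of P until we hit O:
  1P = (9, 21)
  2P = (7, 15)
  3P = (16, 4)
  4P = (10, 11)
  5P = (12, 9)
  6P = (18, 15)
  7P = (22, 3)
  8P = (21, 8)
  ... (continuing to 27P)
  27P = O

ord(P) = 27


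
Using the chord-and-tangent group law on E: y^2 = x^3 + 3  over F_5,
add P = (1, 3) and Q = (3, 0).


P != Q, so use the chord formula.
s = (y2 - y1) / (x2 - x1) = (2) / (2) mod 5 = 1
x3 = s^2 - x1 - x2 mod 5 = 1^2 - 1 - 3 = 2
y3 = s (x1 - x3) - y1 mod 5 = 1 * (1 - 2) - 3 = 1

P + Q = (2, 1)


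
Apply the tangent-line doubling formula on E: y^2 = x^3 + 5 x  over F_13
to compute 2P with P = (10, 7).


Doubling: s = (3 x1^2 + a) / (2 y1)
s = (3*10^2 + 5) / (2*7) mod 13 = 6
x3 = s^2 - 2 x1 mod 13 = 6^2 - 2*10 = 3
y3 = s (x1 - x3) - y1 mod 13 = 6 * (10 - 3) - 7 = 9

2P = (3, 9)
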